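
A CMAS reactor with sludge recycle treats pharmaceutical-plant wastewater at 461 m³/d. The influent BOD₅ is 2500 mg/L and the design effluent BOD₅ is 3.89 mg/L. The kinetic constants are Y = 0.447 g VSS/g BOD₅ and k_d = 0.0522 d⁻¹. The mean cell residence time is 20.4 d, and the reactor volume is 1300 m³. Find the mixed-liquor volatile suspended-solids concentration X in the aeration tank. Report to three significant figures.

Solving the biomass balance for X: X = Y Q (S₀−S) θ_c / [V (1+k_d θ_c)] = 0.447 × 461 × (2500 − 3.89) × 20.4 / [1300 × (1 + 0.0522 × 20.4)] = 3909 mg/L.

X ≈ 3910 mg/L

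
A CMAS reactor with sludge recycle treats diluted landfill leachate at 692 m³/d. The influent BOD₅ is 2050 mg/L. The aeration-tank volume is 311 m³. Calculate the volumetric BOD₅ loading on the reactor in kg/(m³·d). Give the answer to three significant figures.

Volumetric loading L_v = Q·S₀ / V = 692 × 2050 g/m³ / 311.0 m³ = 4561 g/(m³·d) = 4.561 kg BOD₅/(m³·d).

L_v ≈ 4.56 kg BOD₅/(m³·d)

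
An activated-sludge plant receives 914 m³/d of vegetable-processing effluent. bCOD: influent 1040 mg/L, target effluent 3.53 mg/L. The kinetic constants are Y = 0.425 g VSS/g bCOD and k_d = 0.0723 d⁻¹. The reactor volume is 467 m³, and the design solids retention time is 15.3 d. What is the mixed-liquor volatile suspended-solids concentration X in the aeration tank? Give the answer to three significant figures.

X ≈ 6260 mg/L

X = Y·Q·ΔS·θ_c / [V·(1 + k_d θ_c)] = 0.425 × 914 × (1040 − 3.53) × 15.3 / [467 × (1 + 0.0723 × 15.3)] = 6263 mg/L.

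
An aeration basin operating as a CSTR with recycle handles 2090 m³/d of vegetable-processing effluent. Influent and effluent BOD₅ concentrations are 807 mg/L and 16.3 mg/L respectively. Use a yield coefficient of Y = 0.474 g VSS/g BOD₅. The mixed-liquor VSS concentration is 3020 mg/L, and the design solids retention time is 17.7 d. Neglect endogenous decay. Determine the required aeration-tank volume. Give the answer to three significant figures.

V ≈ 4590 m³

V·X = Y·Q·ΔS·θ_c gives V = 0.474 × 2090 × (807 − 16.3) × 17.7 / 3020 = 4591 m³.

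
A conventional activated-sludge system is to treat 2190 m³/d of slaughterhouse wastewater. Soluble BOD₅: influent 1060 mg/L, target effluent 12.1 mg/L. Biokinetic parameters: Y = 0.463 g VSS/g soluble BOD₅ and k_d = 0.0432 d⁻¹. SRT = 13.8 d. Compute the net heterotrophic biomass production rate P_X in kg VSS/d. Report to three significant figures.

Y_obs = Y / (1 + k_d θ_c) = 0.463 / (1 + 0.0432 × 13.8) = 0.463 / 1.596 = 0.2901.
ΔS = 1060 − 12.1 = 1048 mg/L, so the substrate removal rate is 2190 × 1048/1000 = 2295 kg soluble BOD₅/d.
Biomass produced: P_X = Y_obs·Q·ΔS = 0.2901 × 2295 ≈ 665.7 kg VSS/d.

P_X ≈ 666 kg VSS/d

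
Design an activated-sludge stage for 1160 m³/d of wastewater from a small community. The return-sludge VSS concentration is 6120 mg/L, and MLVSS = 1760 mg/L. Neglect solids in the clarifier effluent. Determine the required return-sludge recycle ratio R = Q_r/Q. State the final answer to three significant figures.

Solids balance on the clarifier gives (1+R)X = R·X_r, so R = X/(X_r − X) = 1760 / (6120 − 1760) = 0.4037.

R ≈ 0.404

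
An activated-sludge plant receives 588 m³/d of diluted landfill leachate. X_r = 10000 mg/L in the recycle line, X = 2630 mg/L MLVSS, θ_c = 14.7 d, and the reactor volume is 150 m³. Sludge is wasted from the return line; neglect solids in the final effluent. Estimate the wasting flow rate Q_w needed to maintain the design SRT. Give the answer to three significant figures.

θ_c = V·X/(Q_w·X_r) when wasting from the recycle, so Q_w = V·X/(θ_c·X_r) = 150.0 × 2630 / (14.7 × 10000) = 2.684 m³/d.

Q_w ≈ 2.68 m³/d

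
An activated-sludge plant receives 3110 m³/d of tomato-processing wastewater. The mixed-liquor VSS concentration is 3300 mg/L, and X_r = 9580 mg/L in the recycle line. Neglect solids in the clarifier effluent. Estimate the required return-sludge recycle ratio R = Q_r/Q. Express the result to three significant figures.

R ≈ 0.525

R = Q_r/Q = X/(X_r − X) = 3300 / (9580 − 3300) = 0.5255.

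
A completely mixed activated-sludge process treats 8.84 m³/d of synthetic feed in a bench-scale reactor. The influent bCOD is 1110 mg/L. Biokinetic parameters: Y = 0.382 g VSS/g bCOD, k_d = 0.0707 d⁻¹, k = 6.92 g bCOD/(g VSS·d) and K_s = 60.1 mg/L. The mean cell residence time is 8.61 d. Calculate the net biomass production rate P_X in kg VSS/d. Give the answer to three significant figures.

P_X ≈ 2.32 kg VSS/d

For a completely mixed reactor with recycle the Lawrence–McCarty relation gives S = K_s·(1 + k_d·θ_c) / [θ_c·(Y·k − k_d) − 1] = 60.1 × (1 + 0.0707 × 8.61) / [8.61 × (0.382 × 6.92 − 0.0707) − 1] = 96.68 / 21.15 = 4.571 mg/L.
Observed yield with endogenous decay: Y_obs = Y / (1 + k_d·θ_c) = 0.382 / (1 + 0.0707 × 8.61) = 0.382 / 1.609 = 0.2375 g VSS/g bCOD.
Mass of bCOD removed per day: Q(S₀ − S) = 8.84 × 1105 g/m³ = 9.772 kg/d.
P_X = Y_obs · Q(S₀ − S) = 0.2375 × 9.772 = 2.320 kg VSS/d.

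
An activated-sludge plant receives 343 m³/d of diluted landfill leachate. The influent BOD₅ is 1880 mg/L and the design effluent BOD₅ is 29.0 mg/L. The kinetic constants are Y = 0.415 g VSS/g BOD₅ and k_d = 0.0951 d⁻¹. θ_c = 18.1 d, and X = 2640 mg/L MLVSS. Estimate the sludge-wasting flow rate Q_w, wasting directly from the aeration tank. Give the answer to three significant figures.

Rearranging the biomass balance for a CMAS with decay, V = Y·Q·ΔS·θ_c / [X·(1+k_d θ_c)] = 0.415 × 343 × (1880 − 29.0) × 18.1 / [2640 × (1 + 0.0951 × 18.1)] = 4.77×10^6 / 7184 = 663.8 m³.
With mixed-liquor wasting, θ_c = V/Q_w, so Q_w = V/θ_c = 663.8/18.1 = 36.67 m³/d.

Q_w ≈ 36.7 m³/d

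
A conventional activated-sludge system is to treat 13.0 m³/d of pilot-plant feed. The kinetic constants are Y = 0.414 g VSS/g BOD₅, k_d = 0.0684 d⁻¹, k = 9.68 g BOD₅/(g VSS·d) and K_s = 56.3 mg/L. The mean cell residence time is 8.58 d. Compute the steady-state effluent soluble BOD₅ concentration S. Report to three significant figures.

S ≈ 2.72 mg/L

From the Monod/SRT balance for a CMAS, S = K_s·(1+k_d θ_c)/[θ_c·(Y k − k_d) − 1] = 56.3 × (1 + 0.0684 × 8.58) / [8.58 × (0.414 × 9.68 − 0.0684) − 1] = 89.34 / 32.80 = 2.724 mg/L.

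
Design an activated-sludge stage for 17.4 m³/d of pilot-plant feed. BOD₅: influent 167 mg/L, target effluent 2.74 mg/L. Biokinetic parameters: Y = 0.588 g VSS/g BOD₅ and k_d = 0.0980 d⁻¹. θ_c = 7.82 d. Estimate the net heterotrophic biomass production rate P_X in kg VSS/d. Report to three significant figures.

P_X ≈ 0.951 kg VSS/d

Y_obs = Y / (1 + k_d θ_c) = 0.588 / (1 + 0.0980 × 7.82) = 0.588 / 1.766 = 0.3329.
Substrate removed = Q·(S₀ − S) = 17.4 m³/d × (167 − 2.74) g/m³ = 2.86×10^3 g/d = 2.858 kg/d.
P_X = Y_obs · Q(S₀ − S) = 0.3329 × 2.858 = 0.9514 kg VSS/d.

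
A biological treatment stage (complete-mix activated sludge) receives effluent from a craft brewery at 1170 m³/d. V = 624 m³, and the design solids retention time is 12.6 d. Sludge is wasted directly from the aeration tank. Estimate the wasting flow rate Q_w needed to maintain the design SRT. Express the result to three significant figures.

With mixed-liquor wasting, θ_c = V/Q_w, so Q_w = V/θ_c = 624.0/12.6 = 49.52 m³/d.

Q_w ≈ 49.5 m³/d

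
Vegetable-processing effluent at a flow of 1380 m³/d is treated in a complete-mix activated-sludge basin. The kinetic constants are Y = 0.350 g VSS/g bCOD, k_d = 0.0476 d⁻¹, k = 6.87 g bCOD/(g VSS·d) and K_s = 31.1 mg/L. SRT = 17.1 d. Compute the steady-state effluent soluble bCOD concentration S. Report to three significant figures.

S ≈ 1.44 mg/L

From the Monod/SRT balance for a CMAS, S = K_s·(1+k_d θ_c)/[θ_c·(Y k − k_d) − 1] = 31.1 × (1 + 0.0476 × 17.1) / [17.1 × (0.350 × 6.87 − 0.0476) − 1] = 56.41 / 39.30 = 1.435 mg/L.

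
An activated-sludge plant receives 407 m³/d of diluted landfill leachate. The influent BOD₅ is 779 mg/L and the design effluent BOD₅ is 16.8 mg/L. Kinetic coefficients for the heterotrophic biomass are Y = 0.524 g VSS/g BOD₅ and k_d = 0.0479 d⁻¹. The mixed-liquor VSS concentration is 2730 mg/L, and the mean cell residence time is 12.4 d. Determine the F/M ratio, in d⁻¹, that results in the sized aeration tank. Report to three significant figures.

Rearranging the biomass balance for a CMAS with decay, V = Y·Q·ΔS·θ_c / [X·(1+k_d θ_c)] = 0.524 × 407 × (779 − 16.8) × 12.4 / [2730 × (1 + 0.0479 × 12.4)] = 2.02×10^6 / 4352 = 463.2 m³.
F/M = Q·S₀ / (V·X) = 407 × 779 / (463.2 × 2730) = 0.2507 g BOD₅·(g VSS·d)⁻¹.

F/M ≈ 0.251 d⁻¹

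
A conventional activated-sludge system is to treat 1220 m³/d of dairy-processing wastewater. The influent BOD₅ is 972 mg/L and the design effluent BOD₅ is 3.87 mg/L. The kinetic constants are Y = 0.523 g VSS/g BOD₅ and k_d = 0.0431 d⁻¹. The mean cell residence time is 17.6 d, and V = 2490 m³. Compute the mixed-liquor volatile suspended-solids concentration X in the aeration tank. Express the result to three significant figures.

X ≈ 2480 mg/L

From V·X·(1 + k_d·θ_c) = Y·Q·(S₀ − S)·θ_c: X = 0.523 × 1220 × (972 − 3.87) × 17.6 / [2490 × (1 + 0.0431 × 17.6)] = 2483 mg/L.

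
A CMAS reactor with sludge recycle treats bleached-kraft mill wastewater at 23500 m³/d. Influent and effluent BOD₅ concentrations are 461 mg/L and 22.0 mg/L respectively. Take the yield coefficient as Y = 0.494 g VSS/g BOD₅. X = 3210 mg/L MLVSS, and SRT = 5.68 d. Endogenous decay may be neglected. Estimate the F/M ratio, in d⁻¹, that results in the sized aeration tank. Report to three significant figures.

With k_d = 0 the design equation reduces to V = Y Q (S₀−S) θ_c / X = 0.494 × 23500 × (461 − 22.0) × 5.68 / 3210 = 9018 m³.
F/M = applied load / biomass = Q·S₀/(V·X) = 23500 × 461 / (9018 × 3210) = 0.3742 d⁻¹.

F/M ≈ 0.374 d⁻¹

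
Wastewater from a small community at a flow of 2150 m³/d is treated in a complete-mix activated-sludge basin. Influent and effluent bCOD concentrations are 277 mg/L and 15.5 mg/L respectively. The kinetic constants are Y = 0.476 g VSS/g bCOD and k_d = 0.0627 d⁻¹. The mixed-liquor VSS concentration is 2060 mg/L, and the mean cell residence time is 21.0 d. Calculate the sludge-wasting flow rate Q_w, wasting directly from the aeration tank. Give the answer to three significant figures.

Q_w ≈ 56.1 m³/d

Steady-state biomass mass balance: V·X·(1 + k_d·θ_c) = Y·Q·(S₀ − S)·θ_c, so V = 0.476 × 2150 × (277 − 15.5) × 21.0 / [2060 × (1 + 0.0627 × 21.0)] = 5.62×10^6 / 4772 = 1178 m³.
With mixed-liquor wasting, θ_c = V/Q_w, so Q_w = V/θ_c = 1178/21.0 = 56.08 m³/d.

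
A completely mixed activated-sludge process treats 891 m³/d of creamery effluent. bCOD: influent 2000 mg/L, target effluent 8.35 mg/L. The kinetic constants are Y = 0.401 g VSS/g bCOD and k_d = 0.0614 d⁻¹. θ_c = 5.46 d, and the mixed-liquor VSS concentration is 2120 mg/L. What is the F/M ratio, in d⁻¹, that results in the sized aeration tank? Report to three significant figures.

Rearranging the biomass balance for a CMAS with decay, V = Y·Q·ΔS·θ_c / [X·(1+k_d θ_c)] = 0.401 × 891 × (2000 − 8.35) × 5.46 / [2120 × (1 + 0.0614 × 5.46)] = 3.89×10^6 / 2831 = 1373 m³.
Food-to-microorganism ratio F/M = Q S₀ / (V X) = 891 × 2000 / (1373 × 2120) = 0.6124 d⁻¹.

F/M ≈ 0.612 d⁻¹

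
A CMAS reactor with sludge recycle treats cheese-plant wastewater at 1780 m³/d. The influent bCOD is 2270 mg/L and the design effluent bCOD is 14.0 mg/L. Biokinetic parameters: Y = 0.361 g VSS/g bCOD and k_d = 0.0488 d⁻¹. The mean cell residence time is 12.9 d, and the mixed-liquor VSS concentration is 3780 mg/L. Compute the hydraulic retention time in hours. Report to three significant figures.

Steady-state biomass mass balance: V·X·(1 + k_d·θ_c) = Y·Q·(S₀ − S)·θ_c, so V = 0.361 × 1780 × (2270 − 14.0) × 12.9 / [3780 × (1 + 0.0488 × 12.9)] = 1.87×10^7 / 6160 = 3036 m³.
Hydraulic retention time τ = V/Q = 3036 / 1780 = 1.706 d = 40.94 h.

τ ≈ 40.9 h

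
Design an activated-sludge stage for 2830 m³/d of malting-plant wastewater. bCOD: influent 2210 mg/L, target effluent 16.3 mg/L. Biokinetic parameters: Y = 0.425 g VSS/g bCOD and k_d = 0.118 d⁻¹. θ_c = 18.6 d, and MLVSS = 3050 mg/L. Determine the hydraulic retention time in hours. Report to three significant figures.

τ ≈ 42.7 h

Steady-state biomass mass balance: V·X·(1 + k_d·θ_c) = Y·Q·(S₀ − S)·θ_c, so V = 0.425 × 2830 × (2210 − 16.3) × 18.6 / [3050 × (1 + 0.118 × 18.6)] = 4.91×10^7 / 9744 = 5036 m³.
HRT = V/Q = 5036 m³ / 2830 m³·d⁻¹ = 1.780 d × 24 = 42.71 h.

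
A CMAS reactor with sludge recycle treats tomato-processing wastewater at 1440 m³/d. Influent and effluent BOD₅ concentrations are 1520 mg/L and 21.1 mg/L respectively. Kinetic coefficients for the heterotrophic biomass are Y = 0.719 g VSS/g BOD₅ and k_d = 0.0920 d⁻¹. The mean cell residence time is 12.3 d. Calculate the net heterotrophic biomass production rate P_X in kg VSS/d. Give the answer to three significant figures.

P_X ≈ 728 kg VSS/d

Correct the yield for decay: Y_obs = Y/(1 + k_d θ_c) = 0.719 / (1 + 0.0920 × 12.3) = 0.719 / 2.132 = 0.3373.
Q·(S₀ − S) = 1440 × (1520 − 21.1) × 10⁻³ = 2158 kg/d removed.
So the net sludge growth is P_X = 0.3373 × 2158 = 728.0 kg VSS/d.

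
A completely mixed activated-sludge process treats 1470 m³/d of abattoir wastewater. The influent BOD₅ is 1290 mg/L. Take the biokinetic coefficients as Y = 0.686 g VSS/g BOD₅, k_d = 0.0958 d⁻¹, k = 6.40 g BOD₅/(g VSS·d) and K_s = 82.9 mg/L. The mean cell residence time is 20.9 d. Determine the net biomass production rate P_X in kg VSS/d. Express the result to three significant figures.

Effluent substrate depends only on kinetics and SRT: S = K_s(1 + k_d θ_c) / [θ_c(Yk − k_d) − 1] = 82.9 × (1 + 0.0958 × 20.9) / [20.9 × (0.686 × 6.40 − 0.0958) − 1] = 248.9 / 88.76 = 2.804 mg/L.
Y_obs = Y / (1 + k_d θ_c) = 0.686 / (1 + 0.0958 × 20.9) = 0.686 / 3.002 = 0.2285.
Q·(S₀ − S) = 1470 × (1290 − 2.80) × 10⁻³ = 1892 kg/d removed.
Net biomass production P_X = Y_obs × Q·(S₀ − S) = 0.2285 × 1892 = 432.4 kg VSS/d.

P_X ≈ 432 kg VSS/d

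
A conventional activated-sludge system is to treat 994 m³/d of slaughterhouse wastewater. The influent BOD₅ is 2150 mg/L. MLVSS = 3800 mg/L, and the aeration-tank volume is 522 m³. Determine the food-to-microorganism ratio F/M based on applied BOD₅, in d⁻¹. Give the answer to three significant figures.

F/M ≈ 1.08 d⁻¹

Food-to-microorganism ratio F/M = Q S₀ / (V X) = 994 × 2150 / (522.0 × 3800) = 1.077 d⁻¹.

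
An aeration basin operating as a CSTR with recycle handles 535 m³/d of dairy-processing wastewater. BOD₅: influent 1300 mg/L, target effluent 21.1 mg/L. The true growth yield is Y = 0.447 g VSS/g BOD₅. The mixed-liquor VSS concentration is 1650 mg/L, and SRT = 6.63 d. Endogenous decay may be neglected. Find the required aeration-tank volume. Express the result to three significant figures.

With k_d = 0 the design equation reduces to V = Y Q (S₀−S) θ_c / X = 0.447 × 535 × (1300 − 21.1) × 6.63 / 1650 = 1229 m³.

V ≈ 1230 m³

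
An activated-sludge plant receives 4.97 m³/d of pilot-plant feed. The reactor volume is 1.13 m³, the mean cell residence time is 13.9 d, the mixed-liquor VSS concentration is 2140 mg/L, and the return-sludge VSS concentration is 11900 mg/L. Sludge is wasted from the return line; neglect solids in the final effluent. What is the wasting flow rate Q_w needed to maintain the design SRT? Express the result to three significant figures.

Q_w = (V·X)/(θ_c X_r) = 1.130 × 2140 / (13.9 × 11900) = 0.01462 m³/d.

Q_w ≈ 0.0146 m³/d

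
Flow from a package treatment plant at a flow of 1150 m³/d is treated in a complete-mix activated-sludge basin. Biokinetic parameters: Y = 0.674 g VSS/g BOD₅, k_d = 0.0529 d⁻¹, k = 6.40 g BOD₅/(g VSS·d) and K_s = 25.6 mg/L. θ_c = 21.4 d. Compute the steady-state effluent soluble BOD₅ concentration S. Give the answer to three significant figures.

From the Monod/SRT balance for a CMAS, S = K_s·(1+k_d θ_c)/[θ_c·(Y k − k_d) − 1] = 25.6 × (1 + 0.0529 × 21.4) / [21.4 × (0.674 × 6.40 − 0.0529) − 1] = 54.58 / 90.18 = 0.6052 mg/L.

S ≈ 0.605 mg/L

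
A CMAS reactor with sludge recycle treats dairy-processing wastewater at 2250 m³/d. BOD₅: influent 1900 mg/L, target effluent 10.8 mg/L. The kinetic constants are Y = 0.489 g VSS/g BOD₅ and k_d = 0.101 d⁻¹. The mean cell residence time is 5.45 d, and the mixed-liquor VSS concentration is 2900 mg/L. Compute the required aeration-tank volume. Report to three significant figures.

V ≈ 2520 m³

Rearranging the biomass balance for a CMAS with decay, V = Y·Q·ΔS·θ_c / [X·(1+k_d θ_c)] = 0.489 × 2250 × (1900 − 10.8) × 5.45 / [2900 × (1 + 0.101 × 5.45)] = 1.13×10^7 / 4496 = 2519 m³.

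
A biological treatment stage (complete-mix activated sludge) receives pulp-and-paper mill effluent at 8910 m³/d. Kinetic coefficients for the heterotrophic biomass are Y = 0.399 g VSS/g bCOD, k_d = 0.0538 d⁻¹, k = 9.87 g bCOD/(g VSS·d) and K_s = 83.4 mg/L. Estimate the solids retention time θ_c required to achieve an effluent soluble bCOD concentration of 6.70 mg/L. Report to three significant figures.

At the target effluent, Y k S/(K_s+S) = 0.399×9.87×6.70/90.10 = 0.2928 d⁻¹.
1/θ_c = 0.2928 − 0.0538 = 0.2390 d⁻¹, so θ_c = 4.183 d.

θ_c ≈ 4.18 d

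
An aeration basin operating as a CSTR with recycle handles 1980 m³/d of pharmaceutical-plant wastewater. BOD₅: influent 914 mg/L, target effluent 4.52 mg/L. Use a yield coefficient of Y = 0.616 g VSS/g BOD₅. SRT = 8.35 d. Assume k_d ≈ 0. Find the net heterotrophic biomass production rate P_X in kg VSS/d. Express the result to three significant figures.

Since k_d ≈ 0, Y_obs = Y = 0.616 g VSS/g BOD₅.
Q·(S₀ − S) = 1980 × (914 − 4.52) × 10⁻³ = 1801 kg/d removed.
P_X = Y_obs · Q(S₀ − S) = 0.6160 × 1801 = 1109 kg VSS/d.

P_X ≈ 1110 kg VSS/d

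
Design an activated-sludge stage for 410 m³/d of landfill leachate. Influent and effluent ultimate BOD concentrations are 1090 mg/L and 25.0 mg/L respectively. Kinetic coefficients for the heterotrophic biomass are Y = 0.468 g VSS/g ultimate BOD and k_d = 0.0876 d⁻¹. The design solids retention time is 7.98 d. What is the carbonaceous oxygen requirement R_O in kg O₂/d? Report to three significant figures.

R_O ≈ 266 kg O₂/d

The observed yield is Y_obs = Y/(1 + k_d·θ_c) = 0.468 / (1 + 0.0876 × 7.98) = 0.468 / 1.699 = 0.2754 g VSS per g ultimate BOD removed.
Q·(S₀ − S) = 410 × (1090 − 25.0) × 10⁻³ = 436.6 kg/d removed.
P_X = Y_obs·Q·(S₀ − S) = 0.2754 × 436.6 = 120.3 kg VSS/d.
R_O = Q·(S₀ − S) − 1.42·P_X = 436.6 − 1.42 × 120.3 = 265.9 kg O₂/d.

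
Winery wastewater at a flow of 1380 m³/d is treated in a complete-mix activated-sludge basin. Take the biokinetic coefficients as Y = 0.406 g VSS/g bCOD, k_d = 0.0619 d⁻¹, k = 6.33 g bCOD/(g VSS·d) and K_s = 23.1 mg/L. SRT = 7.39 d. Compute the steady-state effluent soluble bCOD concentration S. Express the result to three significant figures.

From the Monod/SRT balance for a CMAS, S = K_s·(1+k_d θ_c)/[θ_c·(Y k − k_d) − 1] = 23.1 × (1 + 0.0619 × 7.39) / [7.39 × (0.406 × 6.33 − 0.0619) − 1] = 33.67 / 17.53 = 1.920 mg/L.

S ≈ 1.92 mg/L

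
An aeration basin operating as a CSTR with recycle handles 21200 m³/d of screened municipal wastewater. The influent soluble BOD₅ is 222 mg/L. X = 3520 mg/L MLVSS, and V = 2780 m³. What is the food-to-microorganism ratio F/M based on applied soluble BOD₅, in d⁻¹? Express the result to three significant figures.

Food-to-microorganism ratio F/M = Q S₀ / (V X) = 21200 × 222 / (2780 × 3520) = 0.4810 d⁻¹.

F/M ≈ 0.481 d⁻¹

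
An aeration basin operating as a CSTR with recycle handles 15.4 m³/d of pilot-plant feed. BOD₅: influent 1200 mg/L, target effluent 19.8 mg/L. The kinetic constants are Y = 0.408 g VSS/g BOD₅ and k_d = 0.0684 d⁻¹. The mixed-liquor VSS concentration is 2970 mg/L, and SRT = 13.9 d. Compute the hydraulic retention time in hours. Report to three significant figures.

τ ≈ 27.7 h

Rearranging the biomass balance for a CMAS with decay, V = Y·Q·ΔS·θ_c / [X·(1+k_d θ_c)] = 0.408 × 15.4 × (1200 − 19.8) × 13.9 / [2970 × (1 + 0.0684 × 13.9)] = 1.03×10^5 / 5794 = 17.79 m³.
τ = V/Q = 17.79/15.4 = 1.155 d, or 27.73 h.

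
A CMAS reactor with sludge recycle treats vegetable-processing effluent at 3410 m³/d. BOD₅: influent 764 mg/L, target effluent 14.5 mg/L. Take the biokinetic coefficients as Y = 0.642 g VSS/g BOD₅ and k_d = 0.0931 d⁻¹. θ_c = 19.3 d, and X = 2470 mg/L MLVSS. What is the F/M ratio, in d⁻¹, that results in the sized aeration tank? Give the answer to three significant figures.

From the SRT design equation V = Y Q (S₀−S) θ_c / [X (1 + k_d θ_c)] = 0.642 × 3410 × (764 − 14.5) × 19.3 / [2470 × (1 + 0.0931 × 19.3)] = 3.17×10^7 / 6908 = 4584 m³.
F/M = applied load / biomass = Q·S₀/(V·X) = 3410 × 764 / (4584 × 2470) = 0.2301 d⁻¹.

F/M ≈ 0.230 d⁻¹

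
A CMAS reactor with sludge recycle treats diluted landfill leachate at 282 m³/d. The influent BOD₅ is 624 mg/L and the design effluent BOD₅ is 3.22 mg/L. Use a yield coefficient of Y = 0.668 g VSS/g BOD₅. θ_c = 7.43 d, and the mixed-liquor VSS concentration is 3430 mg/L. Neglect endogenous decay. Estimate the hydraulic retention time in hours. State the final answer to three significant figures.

With k_d = 0 the design equation reduces to V = Y Q (S₀−S) θ_c / X = 0.668 × 282 × (624 − 3.22) × 7.43 / 3430 = 253.3 m³.
Hydraulic retention time τ = V/Q = 253.3 / 282 = 0.8983 d = 21.56 h.

τ ≈ 21.6 h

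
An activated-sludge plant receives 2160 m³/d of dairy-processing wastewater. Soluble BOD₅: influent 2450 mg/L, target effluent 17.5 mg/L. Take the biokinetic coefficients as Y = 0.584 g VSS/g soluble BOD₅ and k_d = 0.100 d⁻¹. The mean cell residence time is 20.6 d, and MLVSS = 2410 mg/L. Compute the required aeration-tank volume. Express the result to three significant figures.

From the SRT design equation V = Y Q (S₀−S) θ_c / [X (1 + k_d θ_c)] = 0.584 × 2160 × (2450 − 17.5) × 20.6 / [2410 × (1 + 0.100 × 20.6)] = 6.32×10^7 / 7375 = 8571 m³.

V ≈ 8570 m³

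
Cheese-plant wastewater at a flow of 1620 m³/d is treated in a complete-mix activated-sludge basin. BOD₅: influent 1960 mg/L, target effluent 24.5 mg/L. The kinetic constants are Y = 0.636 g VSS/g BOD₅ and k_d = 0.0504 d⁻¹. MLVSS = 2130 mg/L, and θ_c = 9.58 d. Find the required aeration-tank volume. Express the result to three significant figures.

Rearranging the biomass balance for a CMAS with decay, V = Y·Q·ΔS·θ_c / [X·(1+k_d θ_c)] = 0.636 × 1620 × (1960 − 24.5) × 9.58 / [2130 × (1 + 0.0504 × 9.58)] = 1.91×10^7 / 3158 = 6049 m³.

V ≈ 6050 m³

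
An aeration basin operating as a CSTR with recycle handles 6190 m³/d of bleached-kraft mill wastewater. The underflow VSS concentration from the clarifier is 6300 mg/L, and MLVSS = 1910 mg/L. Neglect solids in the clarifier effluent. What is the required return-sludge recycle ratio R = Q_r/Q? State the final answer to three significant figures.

R ≈ 0.435

Solids balance on the clarifier gives (1+R)X = R·X_r, so R = X/(X_r − X) = 1910 / (6300 − 1910) = 0.4351.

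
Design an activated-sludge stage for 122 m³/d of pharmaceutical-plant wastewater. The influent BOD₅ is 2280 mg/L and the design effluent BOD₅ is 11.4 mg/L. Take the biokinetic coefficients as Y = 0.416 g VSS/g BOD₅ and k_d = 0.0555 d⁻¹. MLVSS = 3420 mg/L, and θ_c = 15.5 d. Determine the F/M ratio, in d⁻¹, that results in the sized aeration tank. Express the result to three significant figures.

F/M ≈ 0.290 d⁻¹

Steady-state biomass mass balance: V·X·(1 + k_d·θ_c) = Y·Q·(S₀ − S)·θ_c, so V = 0.416 × 122 × (2280 − 11.4) × 15.5 / [3420 × (1 + 0.0555 × 15.5)] = 1.78×10^6 / 6362 = 280.5 m³.
F/M = Q·S₀ / (V·X) = 122 × 2280 / (280.5 × 3420) = 0.2900 g BOD₅·(g VSS·d)⁻¹.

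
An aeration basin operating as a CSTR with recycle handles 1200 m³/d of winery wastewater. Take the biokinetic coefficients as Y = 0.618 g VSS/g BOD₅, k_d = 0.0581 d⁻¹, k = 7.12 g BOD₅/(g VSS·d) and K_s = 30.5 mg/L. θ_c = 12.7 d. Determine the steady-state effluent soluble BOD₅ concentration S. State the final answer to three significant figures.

For a completely mixed reactor with recycle the Lawrence–McCarty relation gives S = K_s·(1 + k_d·θ_c) / [θ_c·(Y·k − k_d) − 1] = 30.5 × (1 + 0.0581 × 12.7) / [12.7 × (0.618 × 7.12 − 0.0581) − 1] = 53.01 / 54.14 = 0.9790 mg/L.

S ≈ 0.979 mg/L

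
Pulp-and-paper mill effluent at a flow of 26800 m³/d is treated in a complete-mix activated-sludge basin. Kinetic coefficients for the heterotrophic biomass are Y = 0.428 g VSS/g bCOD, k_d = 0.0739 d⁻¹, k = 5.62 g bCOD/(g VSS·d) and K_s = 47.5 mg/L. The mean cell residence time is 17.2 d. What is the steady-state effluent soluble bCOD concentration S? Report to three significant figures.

Effluent substrate depends only on kinetics and SRT: S = K_s(1 + k_d θ_c) / [θ_c(Yk − k_d) − 1] = 47.5 × (1 + 0.0739 × 17.2) / [17.2 × (0.428 × 5.62 − 0.0739) − 1] = 107.9 / 39.10 = 2.759 mg/L.

S ≈ 2.76 mg/L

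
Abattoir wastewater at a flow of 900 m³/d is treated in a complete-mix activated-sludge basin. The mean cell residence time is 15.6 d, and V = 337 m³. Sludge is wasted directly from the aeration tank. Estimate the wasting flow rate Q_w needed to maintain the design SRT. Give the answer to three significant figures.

Q_w ≈ 21.6 m³/d

Wasting from the aeration tank: Q_w = V / θ_c = 337.0 / 15.6 = 21.60 m³/d.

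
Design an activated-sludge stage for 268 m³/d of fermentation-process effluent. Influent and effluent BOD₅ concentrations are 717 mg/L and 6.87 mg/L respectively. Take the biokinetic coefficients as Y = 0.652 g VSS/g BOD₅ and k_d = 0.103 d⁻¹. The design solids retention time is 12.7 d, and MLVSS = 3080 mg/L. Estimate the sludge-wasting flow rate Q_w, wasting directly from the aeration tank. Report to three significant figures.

Q_w ≈ 17.5 m³/d

From the SRT design equation V = Y Q (S₀−S) θ_c / [X (1 + k_d θ_c)] = 0.652 × 268 × (717 − 6.87) × 12.7 / [3080 × (1 + 0.103 × 12.7)] = 1.58×10^6 / 7109 = 221.7 m³.
With mixed-liquor wasting, θ_c = V/Q_w, so Q_w = V/θ_c = 221.7/12.7 = 17.45 m³/d.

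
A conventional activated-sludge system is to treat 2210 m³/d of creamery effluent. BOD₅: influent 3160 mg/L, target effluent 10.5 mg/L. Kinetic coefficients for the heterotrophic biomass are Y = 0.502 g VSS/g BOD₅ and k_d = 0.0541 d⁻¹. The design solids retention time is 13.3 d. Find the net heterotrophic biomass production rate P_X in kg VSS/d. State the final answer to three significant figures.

Observed yield with endogenous decay: Y_obs = Y / (1 + k_d·θ_c) = 0.502 / (1 + 0.0541 × 13.3) = 0.502 / 1.720 = 0.2919 g VSS/g BOD₅.
ΔS = 3160 − 10.5 = 3150 mg/L, so the substrate removal rate is 2210 × 3150/1000 = 6960 kg BOD₅/d.
P_X = Y_obs · Q(S₀ − S) = 0.2919 × 6960 = 2032 kg VSS/d.

P_X ≈ 2030 kg VSS/d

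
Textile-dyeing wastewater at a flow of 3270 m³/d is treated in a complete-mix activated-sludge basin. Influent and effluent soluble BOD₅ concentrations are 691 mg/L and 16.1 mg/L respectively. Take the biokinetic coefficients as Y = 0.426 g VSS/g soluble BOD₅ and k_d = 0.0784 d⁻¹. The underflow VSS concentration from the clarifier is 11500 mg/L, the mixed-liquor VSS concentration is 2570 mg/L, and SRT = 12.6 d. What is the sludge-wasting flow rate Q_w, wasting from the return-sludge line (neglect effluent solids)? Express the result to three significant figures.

Rearranging the biomass balance for a CMAS with decay, V = Y·Q·ΔS·θ_c / [X·(1+k_d θ_c)] = 0.426 × 3270 × (691 − 16.1) × 12.6 / [2570 × (1 + 0.0784 × 12.6)] = 1.18×10^7 / 5109 = 2319 m³.
θ_c = V·X/(Q_w·X_r) when wasting from the recycle, so Q_w = V·X/(θ_c·X_r) = 2319 × 2570 / (12.6 × 11500) = 41.13 m³/d.

Q_w ≈ 41.1 m³/d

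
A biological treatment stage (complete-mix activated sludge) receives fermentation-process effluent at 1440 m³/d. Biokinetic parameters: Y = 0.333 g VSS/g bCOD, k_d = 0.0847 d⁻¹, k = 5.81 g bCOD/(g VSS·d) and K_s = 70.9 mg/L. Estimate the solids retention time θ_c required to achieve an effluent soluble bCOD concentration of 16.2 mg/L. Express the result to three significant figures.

At the target effluent, Y k S/(K_s+S) = 0.333×5.81×16.2/87.10 = 0.3598 d⁻¹.
θ_c = 1/(μ − k_d) = 1/(0.3598 − 0.0847) = 1/0.2751 = 3.634 d.

θ_c ≈ 3.63 d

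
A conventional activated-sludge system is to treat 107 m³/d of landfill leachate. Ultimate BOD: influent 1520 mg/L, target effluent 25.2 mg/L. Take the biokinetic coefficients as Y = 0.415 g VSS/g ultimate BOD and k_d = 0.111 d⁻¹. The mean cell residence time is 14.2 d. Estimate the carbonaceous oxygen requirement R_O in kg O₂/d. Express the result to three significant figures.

Observed yield with endogenous decay: Y_obs = Y / (1 + k_d·θ_c) = 0.415 / (1 + 0.111 × 14.2) = 0.415 / 2.576 = 0.1611 g VSS/g ultimate BOD.
Substrate removed = Q·(S₀ − S) = 107 m³/d × (1520 − 25.2) g/m³ = 1.6×10^5 g/d = 159.9 kg/d.
Biomass synthesised: P_X = Y_obs × 159.9 = 25.77 kg VSS/d.
R_O = Q·(S₀ − S) − 1.42·P_X = 159.9 − 1.42 × 25.77 = 123.4 kg O₂/d.

R_O ≈ 123 kg O₂/d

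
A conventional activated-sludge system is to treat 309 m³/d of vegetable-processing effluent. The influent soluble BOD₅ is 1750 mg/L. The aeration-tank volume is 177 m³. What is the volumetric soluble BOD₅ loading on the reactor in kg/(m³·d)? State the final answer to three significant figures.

Volumetric loading L_v = Q·S₀ / V = 309 × 1750 g/m³ / 177.0 m³ = 3055 g/(m³·d) = 3.055 kg soluble BOD₅/(m³·d).

L_v ≈ 3.06 kg soluble BOD₅/(m³·d)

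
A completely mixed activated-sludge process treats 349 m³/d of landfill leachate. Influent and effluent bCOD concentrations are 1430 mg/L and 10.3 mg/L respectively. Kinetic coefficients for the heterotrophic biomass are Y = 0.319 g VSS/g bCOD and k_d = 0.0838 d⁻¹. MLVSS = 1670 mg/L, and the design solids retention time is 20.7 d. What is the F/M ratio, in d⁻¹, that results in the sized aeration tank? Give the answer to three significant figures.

Steady-state biomass mass balance: V·X·(1 + k_d·θ_c) = Y·Q·(S₀ − S)·θ_c, so V = 0.319 × 349 × (1430 − 10.3) × 20.7 / [1670 × (1 + 0.0838 × 20.7)] = 3.27×10^6 / 4567 = 716.4 m³.
F/M = applied load / biomass = Q·S₀/(V·X) = 349 × 1430 / (716.4 × 1670) = 0.4171 d⁻¹.

F/M ≈ 0.417 d⁻¹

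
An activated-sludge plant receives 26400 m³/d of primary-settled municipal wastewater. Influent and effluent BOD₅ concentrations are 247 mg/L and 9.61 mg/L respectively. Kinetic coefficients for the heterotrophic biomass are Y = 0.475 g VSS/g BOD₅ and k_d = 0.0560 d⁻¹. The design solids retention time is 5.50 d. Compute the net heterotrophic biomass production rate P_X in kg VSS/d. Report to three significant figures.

P_X ≈ 2280 kg VSS/d

Y_obs = Y / (1 + k_d θ_c) = 0.475 / (1 + 0.0560 × 5.50) = 0.475 / 1.308 = 0.3631.
Q·(S₀ − S) = 26400 × (247 − 9.61) × 10⁻³ = 6267 kg/d removed.
So the net sludge growth is P_X = 0.3631 × 6267 = 2276 kg VSS/d.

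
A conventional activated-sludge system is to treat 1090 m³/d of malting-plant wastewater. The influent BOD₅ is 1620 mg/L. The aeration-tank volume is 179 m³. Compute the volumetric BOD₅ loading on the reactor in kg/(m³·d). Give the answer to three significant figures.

Applied BOD₅ load per unit volume = Q·S₀/V = (1090 × 1620/1000)/179.0 = 9.865 kg BOD₅·m⁻³·d⁻¹.

L_v ≈ 9.86 kg BOD₅/(m³·d)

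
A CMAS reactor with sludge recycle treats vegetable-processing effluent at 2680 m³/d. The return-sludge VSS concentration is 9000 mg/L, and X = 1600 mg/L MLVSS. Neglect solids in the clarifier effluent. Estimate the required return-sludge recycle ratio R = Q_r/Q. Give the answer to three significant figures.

R ≈ 0.216

R = Q_r/Q = X/(X_r − X) = 1600 / (9000 − 1600) = 0.2162.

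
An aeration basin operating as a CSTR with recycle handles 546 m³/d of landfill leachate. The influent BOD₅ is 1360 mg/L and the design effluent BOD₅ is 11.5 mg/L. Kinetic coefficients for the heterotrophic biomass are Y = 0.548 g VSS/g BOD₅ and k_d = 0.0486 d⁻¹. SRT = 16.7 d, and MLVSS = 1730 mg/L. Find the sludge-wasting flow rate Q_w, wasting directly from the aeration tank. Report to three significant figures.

From the SRT design equation V = Y Q (S₀−S) θ_c / [X (1 + k_d θ_c)] = 0.548 × 546 × (1360 − 11.5) × 16.7 / [1730 × (1 + 0.0486 × 16.7)] = 6.74×10^6 / 3134 = 2150 m³.
Wasting from the aeration tank: Q_w = V / θ_c = 2150 / 16.7 = 128.7 m³/d.

Q_w ≈ 129 m³/d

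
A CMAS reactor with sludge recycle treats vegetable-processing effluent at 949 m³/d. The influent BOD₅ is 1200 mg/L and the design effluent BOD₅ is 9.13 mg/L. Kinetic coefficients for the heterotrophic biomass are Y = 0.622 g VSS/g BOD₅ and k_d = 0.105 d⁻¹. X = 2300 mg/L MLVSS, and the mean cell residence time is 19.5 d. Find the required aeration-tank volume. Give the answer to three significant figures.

Steady-state biomass mass balance: V·X·(1 + k_d·θ_c) = Y·Q·(S₀ − S)·θ_c, so V = 0.622 × 949 × (1200 − 9.13) × 19.5 / [2300 × (1 + 0.105 × 19.5)] = 1.37×10^7 / 7009 = 1956 m³.

V ≈ 1960 m³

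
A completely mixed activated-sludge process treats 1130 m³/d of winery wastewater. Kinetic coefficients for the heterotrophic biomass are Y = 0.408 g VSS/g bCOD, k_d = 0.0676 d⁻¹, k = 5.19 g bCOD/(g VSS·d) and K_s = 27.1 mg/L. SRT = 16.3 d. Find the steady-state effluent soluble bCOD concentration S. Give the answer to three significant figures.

From the Monod/SRT balance for a CMAS, S = K_s·(1+k_d θ_c)/[θ_c·(Y k − k_d) − 1] = 27.1 × (1 + 0.0676 × 16.3) / [16.3 × (0.408 × 5.19 − 0.0676) − 1] = 56.96 / 32.41 = 1.757 mg/L.

S ≈ 1.76 mg/L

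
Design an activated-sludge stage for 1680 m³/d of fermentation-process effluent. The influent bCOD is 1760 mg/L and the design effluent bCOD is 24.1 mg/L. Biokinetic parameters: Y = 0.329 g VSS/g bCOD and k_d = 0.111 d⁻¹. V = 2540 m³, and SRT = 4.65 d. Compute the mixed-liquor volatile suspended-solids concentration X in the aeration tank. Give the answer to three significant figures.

Solving the biomass balance for X: X = Y Q (S₀−S) θ_c / [V (1+k_d θ_c)] = 0.329 × 1680 × (1760 − 24.1) × 4.65 / [2540 × (1 + 0.111 × 4.65)] = 1159 mg/L.

X ≈ 1160 mg/L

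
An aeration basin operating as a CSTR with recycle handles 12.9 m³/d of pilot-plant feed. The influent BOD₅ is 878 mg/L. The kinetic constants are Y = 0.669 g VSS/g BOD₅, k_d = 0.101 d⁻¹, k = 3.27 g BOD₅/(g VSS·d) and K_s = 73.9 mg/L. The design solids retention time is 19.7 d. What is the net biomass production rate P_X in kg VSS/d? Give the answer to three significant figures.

P_X ≈ 2.52 kg VSS/d

Effluent substrate depends only on kinetics and SRT: S = K_s(1 + k_d θ_c) / [θ_c(Yk − k_d) − 1] = 73.9 × (1 + 0.101 × 19.7) / [19.7 × (0.669 × 3.27 − 0.101) − 1] = 220.9 / 40.11 = 5.509 mg/L.
Y_obs = Y / (1 + k_d θ_c) = 0.669 / (1 + 0.101 × 19.7) = 0.669 / 2.990 = 0.2238.
Substrate removed = Q·(S₀ − S) = 12.9 m³/d × (878 − 5.51) g/m³ = 1.13×10^4 g/d = 11.26 kg/d.
So the net sludge growth is P_X = 0.2238 × 11.26 = 2.519 kg VSS/d.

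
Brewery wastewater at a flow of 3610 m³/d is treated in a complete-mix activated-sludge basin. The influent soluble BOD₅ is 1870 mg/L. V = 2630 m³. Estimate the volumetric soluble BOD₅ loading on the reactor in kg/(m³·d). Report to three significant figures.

Volumetric loading L_v = Q·S₀ / V = 3610 × 1870 g/m³ / 2630 m³ = 2567 g/(m³·d) = 2.567 kg soluble BOD₅/(m³·d).

L_v ≈ 2.57 kg soluble BOD₅/(m³·d)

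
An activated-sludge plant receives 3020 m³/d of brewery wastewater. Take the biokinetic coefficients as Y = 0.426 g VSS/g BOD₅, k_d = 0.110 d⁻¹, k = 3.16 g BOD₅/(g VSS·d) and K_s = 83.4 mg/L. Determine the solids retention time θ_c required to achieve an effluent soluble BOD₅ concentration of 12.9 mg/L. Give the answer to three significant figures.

θ_c ≈ 14.2 d

At the target effluent, Y k S/(K_s+S) = 0.426×3.16×12.9/96.30 = 0.1803 d⁻¹.
1/θ_c = 0.1803 − 0.110 = 0.07033 d⁻¹, so θ_c = 14.22 d.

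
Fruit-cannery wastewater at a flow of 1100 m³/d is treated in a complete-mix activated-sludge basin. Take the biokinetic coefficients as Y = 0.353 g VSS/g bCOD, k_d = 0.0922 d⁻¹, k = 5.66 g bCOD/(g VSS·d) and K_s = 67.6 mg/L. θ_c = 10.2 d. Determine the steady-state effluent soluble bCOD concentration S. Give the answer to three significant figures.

Effluent substrate depends only on kinetics and SRT: S = K_s(1 + k_d θ_c) / [θ_c(Yk − k_d) − 1] = 67.6 × (1 + 0.0922 × 10.2) / [10.2 × (0.353 × 5.66 − 0.0922) − 1] = 131.2 / 18.44 = 7.114 mg/L.

S ≈ 7.11 mg/L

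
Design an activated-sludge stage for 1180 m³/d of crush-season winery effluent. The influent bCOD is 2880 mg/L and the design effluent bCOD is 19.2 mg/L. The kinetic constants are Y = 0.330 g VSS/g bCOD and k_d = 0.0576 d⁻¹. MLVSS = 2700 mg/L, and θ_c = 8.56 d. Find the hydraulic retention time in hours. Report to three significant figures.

From the SRT design equation V = Y Q (S₀−S) θ_c / [X (1 + k_d θ_c)] = 0.330 × 1180 × (2880 − 19.2) × 8.56 / [2700 × (1 + 0.0576 × 8.56)] = 9.54×10^6 / 4031 = 2365 m³.
Hydraulic retention time τ = V/Q = 2365 / 1180 = 2.005 d = 48.11 h.

τ ≈ 48.1 h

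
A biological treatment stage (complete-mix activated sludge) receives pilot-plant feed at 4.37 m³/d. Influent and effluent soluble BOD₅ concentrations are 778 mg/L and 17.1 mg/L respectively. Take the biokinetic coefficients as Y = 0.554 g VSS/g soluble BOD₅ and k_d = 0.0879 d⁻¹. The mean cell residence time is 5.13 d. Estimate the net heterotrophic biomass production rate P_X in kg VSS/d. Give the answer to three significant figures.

Correct the yield for decay: Y_obs = Y/(1 + k_d θ_c) = 0.554 / (1 + 0.0879 × 5.13) = 0.554 / 1.451 = 0.3818.
Substrate removed = Q·(S₀ − S) = 4.37 m³/d × (778 − 17.1) g/m³ = 3.33×10^3 g/d = 3.325 kg/d.
So the net sludge growth is P_X = 0.3818 × 3.325 = 1.270 kg VSS/d.

P_X ≈ 1.27 kg VSS/d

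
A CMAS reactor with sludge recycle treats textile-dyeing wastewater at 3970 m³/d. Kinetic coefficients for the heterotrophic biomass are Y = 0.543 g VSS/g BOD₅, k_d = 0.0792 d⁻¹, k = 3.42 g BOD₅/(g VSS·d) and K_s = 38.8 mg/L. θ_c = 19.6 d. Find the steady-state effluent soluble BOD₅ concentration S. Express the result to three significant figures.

Effluent substrate depends only on kinetics and SRT: S = K_s(1 + k_d θ_c) / [θ_c(Yk − k_d) − 1] = 38.8 × (1 + 0.0792 × 19.6) / [19.6 × (0.543 × 3.42 − 0.0792) − 1] = 99.03 / 33.85 = 2.926 mg/L.

S ≈ 2.93 mg/L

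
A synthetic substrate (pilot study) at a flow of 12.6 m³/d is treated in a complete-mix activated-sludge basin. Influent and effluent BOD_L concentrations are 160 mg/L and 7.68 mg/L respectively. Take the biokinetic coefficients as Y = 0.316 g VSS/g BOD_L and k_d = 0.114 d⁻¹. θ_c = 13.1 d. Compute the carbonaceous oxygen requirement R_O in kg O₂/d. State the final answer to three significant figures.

R_O ≈ 1.57 kg O₂/d

Y_obs = Y / (1 + k_d θ_c) = 0.316 / (1 + 0.114 × 13.1) = 0.316 / 2.493 = 0.1267.
Mass of BOD_L removed per day: Q(S₀ − S) = 12.6 × 152.3 g/m³ = 1.919 kg/d.
P_X = Y_obs·Q·(S₀ − S) = 0.1267 × 1.919 = 0.2432 kg VSS/d.
R_O = Q·(S₀ − S) − 1.42·P_X = 1.919 − 1.42 × 0.2432 = 1.574 kg O₂/d.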